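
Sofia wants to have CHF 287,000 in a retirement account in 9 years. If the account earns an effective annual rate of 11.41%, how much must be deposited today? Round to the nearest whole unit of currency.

Discount factor = (1+0.1141)^(−9) = 0.378166; PV = 287,000 × 0.378166 = 108,533.6300

CHF 108,534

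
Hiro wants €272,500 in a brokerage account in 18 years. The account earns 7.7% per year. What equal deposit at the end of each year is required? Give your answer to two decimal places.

FV-annuity factor = 36.374895; PMT = 272500 / 36.374895 = 7,491.4307

€7,491.43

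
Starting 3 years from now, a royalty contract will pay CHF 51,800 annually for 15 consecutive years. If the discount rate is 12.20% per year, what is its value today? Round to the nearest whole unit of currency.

CHF 277,283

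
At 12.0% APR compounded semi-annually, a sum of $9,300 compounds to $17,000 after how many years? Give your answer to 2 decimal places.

5.18 years

Periodic rate i = 0.12/2 = 0.06.
n = ln(17000/9300) / ln(1+0.06) = ln(1.82796) / 0.058269 = 10.3520 half-years
= 10.3520/2 years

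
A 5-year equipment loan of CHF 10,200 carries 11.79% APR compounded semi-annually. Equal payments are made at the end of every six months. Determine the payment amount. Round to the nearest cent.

CHF 1,378.97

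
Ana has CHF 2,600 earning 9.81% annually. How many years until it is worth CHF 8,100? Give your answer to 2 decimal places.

12.14 years

(1+i)^n = 8100/2600 = 3.11538, so n = ln 3.11538 / ln 1.0981 = 12.1429 years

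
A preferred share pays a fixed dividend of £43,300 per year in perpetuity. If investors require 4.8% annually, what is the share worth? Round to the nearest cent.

£902,083.33

PV = PMT / i = 43300 / 0.048 = 902,083.3333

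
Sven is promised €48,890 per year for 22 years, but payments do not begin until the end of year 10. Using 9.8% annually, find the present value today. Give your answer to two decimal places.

PV at t=9 (ordinary 22-year annuity): 48890 × a(22|0.098) = 48890 × 8.899346 = 435,089.0379
Discount back 9 years: 435,089.0379 × (1+0.098)^(−9) = 435,089.0379 × 0.431101 = 187,567.2799

€187,567.28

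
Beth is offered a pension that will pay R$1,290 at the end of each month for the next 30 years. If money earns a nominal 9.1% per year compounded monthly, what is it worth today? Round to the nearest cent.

R$158,900.59

Periodic rate i = 0.091/12 = 0.00758333; n = 30 × 12 = 360 periods.
PV = 1290 × [1 − (1+0.00758333)^(−360)] / 0.00758333 = 1290 × 123.178751 = 158,900.5894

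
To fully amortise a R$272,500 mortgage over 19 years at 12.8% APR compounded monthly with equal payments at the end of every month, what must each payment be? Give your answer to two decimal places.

R$3,190.63

i = 0.128/12 = 0.0106667 per month; n = 19·12 = 228.
PMT = 272500 / ( [1 − (1+0.0106667)^(−228)] / 0.0106667 ) = 272500 / 85.406266 = 3,190.6324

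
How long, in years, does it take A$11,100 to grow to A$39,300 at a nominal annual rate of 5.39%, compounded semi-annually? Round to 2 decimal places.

23.77 years

Periodic rate i = 0.0539/2 = 0.02695.
n = ln(39300/11100) / ln(1+0.02695) = ln(3.54054) / 0.026593 = 47.5414 half-years
= 47.5414/2 years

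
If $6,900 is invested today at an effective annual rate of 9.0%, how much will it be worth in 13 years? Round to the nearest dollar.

$21,154

FV = PV·(1+i)^n = 6,900 × 3.065805 = 21,154.0518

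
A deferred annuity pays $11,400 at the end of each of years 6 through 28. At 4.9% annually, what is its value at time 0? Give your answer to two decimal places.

Value one period before first payment (t=5): 11400 × [1 − (1+0.049)^(−23)] / 0.049 = 11400 × 13.616632 = 155,229.6071
Discount back 5 years: 155,229.6071 × (1+0.049)^(−5) = 155,229.6071 × 0.787268 = 122,207.2910

$122,207.29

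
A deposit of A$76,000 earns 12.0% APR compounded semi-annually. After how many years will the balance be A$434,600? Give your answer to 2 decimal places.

14.96 years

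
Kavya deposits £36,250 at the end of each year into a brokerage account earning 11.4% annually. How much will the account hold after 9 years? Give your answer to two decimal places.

FV = 36250 × [(1+0.114)^9 − 1] / 0.114 = 36250 × 14.405318 = 522,192.7808

£522,192.78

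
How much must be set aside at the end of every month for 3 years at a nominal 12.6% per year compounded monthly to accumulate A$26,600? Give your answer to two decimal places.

Periodic rate i = 0.126/12 = 0.0105; n = 3 × 12 = 36 periods.
FV-annuity factor = 43.475217; PMT = 26600 / 43.475217 = 611.8428

A$611.84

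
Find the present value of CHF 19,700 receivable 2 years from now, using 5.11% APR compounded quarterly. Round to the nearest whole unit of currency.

CHF 17,798

i = 0.0511/4 = 0.012775 per quarter; n = 2·4 = 8.
PV = FV·(1+i)^(−n) = 19,700 × 0.903434 = 17,797.6412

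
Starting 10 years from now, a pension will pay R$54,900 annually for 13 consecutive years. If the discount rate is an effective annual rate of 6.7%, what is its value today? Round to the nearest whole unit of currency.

PV at t=9 (ordinary 13-year annuity): 54900 × a(13|0.067) = 54900 × 8.501636 = 466,739.8295
PV₀ = 466,739.8295 / (1+0.067)^9 = 466,739.8295 / 1.792585 = 260,372.4852

R$260,372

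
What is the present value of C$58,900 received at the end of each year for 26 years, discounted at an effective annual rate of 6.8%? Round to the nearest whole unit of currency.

PV = PMT · [1 − (1+i)^(−n)] / i = 58900 · 12.047371 = 709,590.1526

C$709,590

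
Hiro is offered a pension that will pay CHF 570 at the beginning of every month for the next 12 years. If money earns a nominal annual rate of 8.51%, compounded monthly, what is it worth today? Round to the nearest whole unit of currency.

i = 0.0851/12 = 0.00709167 per month; n = 12·12 = 144.
Annuity factor a(144|0.00709167) × (1+i) = 90.679029; PV = 570 × 90.679029 = 51,687.0466
(Beginning-of-period payments → annuity-due factor ×(1+i).)

CHF 51,687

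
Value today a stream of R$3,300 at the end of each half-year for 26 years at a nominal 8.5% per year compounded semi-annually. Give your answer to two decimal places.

Periodic rate i = 0.085/2 = 0.0425; n = 26 × 2 = 52 periods.
PV = PMT · [1 − (1+i)^(−n)] / i = 3300 · 20.827596 = 68,731.0662

R$68,731.07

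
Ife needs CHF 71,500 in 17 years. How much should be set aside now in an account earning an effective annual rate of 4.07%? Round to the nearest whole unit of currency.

PV = FV·(1+i)^(−n) = 71,500 × 0.507535 = 36,288.7170

CHF 36,289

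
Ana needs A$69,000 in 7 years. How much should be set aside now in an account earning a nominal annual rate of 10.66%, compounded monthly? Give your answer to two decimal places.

With 12 periods per year: i = 0.00888333, n = 84.
Discount factor = (1+0.00888333)^(−84) = 0.475730; PV = 69,000 × 0.475730 = 32,825.3597

A$32,825.36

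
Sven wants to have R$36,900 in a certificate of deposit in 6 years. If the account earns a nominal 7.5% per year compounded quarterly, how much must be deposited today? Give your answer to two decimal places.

i = 0.075/4 = 0.01875 per quarter; n = 6·4 = 24.
Discount factor = (1+0.01875)^(−24) = 0.640291; PV = 36,900 × 0.640291 = 23,626.7205

R$23,626.72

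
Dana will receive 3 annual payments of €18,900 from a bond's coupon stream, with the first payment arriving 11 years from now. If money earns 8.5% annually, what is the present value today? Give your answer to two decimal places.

€21,349.57

Value one period before first payment (t=10): 18900 × [1 − (1+0.085)^(−3)] / 0.085 = 18900 × 2.554022 = 48,271.0228
PV₀ = 48,271.0228 / (1+0.085)^10 = 48,271.0228 / 2.260983 = 21,349.5694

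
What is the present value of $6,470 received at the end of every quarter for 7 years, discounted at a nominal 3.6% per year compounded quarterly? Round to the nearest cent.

i = 0.036/4 = 0.009 per quarter; n = 7·4 = 28.
PV = 6470 × [1 − (1+0.009)^(−28)] / 0.009 = 6470 × 24.653181 = 159,506.0784

$159,506.08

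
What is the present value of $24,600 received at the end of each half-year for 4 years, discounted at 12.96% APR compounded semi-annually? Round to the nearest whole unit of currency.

$149,901

With 2 periods per year: i = 0.0648, n = 8.
PV = 24600 × [1 − (1+0.0648)^(−8)] / 0.0648 = 24600 × 6.093523 = 149,900.6617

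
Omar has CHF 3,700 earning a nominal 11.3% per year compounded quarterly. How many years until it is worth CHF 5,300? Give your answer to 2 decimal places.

3.23 years

Periodic rate i = 0.113/4 = 0.02825.
n = ln(5300/3700) / ln(1+0.02825) = ln(1.43243) / 0.027858 = 12.9001 quarters
= 12.9001/4 years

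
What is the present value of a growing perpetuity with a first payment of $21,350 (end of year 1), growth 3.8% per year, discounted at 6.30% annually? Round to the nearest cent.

$854,000.00

PV = D₁/(r − g) = 21350/(0.063 − 0.038) = 854,000.0000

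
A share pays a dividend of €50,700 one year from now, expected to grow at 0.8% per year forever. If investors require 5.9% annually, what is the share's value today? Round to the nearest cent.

€994,117.65

PV = D₁/(r − g) = 50700/(0.059 − 0.008) = 994,117.6471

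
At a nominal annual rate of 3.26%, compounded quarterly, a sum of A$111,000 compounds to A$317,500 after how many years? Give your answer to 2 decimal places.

32.37 years

Periodic rate i = 0.0326/4 = 0.00815.
(1+i)^n = 317500/111000 = 2.86036, so n = ln 2.86036 / ln 1.00815 = 129.4754 quarters
= 129.4754/4 years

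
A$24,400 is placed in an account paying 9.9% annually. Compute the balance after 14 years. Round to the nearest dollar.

A$91,487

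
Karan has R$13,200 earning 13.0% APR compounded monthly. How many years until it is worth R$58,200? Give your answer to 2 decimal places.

Periodic rate i = 0.13/12 = 0.0108333.
(1+i)^n = 58200/13200 = 4.40909, so n = ln 4.40909 / ln 1.01083 = 137.6945 months
= 137.6945/12 years

11.47 years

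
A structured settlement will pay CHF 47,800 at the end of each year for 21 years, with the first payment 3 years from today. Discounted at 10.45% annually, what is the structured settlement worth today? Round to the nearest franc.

CHF 328,451

Value one period before first payment (t=2): 47800 × [1 − (1+0.1045)^(−21)] / 0.1045 = 47800 × 8.382507 = 400,683.8254
PV₀ = 400,683.8254 / (1+0.1045)^2 = 400,683.8254 / 1.219920 = 328,450.8356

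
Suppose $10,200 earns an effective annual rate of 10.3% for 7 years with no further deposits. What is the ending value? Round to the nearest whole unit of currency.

$20,260

FV = PV·(1+i)^n = 10,200 × 1.986226 = 20,259.5017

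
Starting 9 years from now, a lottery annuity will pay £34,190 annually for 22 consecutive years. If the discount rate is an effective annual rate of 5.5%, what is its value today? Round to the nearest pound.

£280,330

PV at t=8 (ordinary 22-year annuity): 34190 × a(22|0.055) = 34190 × 12.583170 = 430,218.5730
Discount back 8 years: 430,218.5730 × (1+0.055)^(−8) = 430,218.5730 × 0.651599 = 280,329.9363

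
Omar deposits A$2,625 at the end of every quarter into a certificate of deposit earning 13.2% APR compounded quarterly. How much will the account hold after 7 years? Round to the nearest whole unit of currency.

With 4 periods per year: i = 0.033, n = 28.
Accumulation factor s(28|0.033) = 44.910342; FV = 2625 × 44.910342 = 117,889.6484

A$117,890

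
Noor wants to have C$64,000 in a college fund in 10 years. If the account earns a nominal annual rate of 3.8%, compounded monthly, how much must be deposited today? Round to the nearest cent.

i = 0.038/12 = 0.00316667 per month; n = 10·12 = 120.
Discount factor = (1+0.00316667)^(−120) = 0.684272; PV = 64,000 × 0.684272 = 43,793.4158

C$43,793.42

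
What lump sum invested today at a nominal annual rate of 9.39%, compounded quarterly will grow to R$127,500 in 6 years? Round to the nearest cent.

Periodic rate i = 0.0939/4 = 0.023475; n = 6 × 4 = 24 periods.
Discount factor = (1+0.023475)^(−24) = 0.572989; PV = 127,500 × 0.572989 = 73,056.0948

R$73,056.09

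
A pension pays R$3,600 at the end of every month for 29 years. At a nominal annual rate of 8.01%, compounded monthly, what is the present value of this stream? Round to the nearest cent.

R$486,068.36

Periodic rate i = 0.0801/12 = 0.006675; n = 29 × 12 = 348 periods.
Annuity factor a(348|0.006675) = 135.018990; PV = 3600 × 135.018990 = 486,068.3623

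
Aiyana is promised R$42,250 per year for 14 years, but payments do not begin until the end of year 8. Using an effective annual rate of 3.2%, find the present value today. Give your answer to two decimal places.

Value one period before first payment (t=7): 42250 × [1 − (1+0.032)^(−14)] / 0.032 = 42250 × 11.143603 = 470,817.2147
PV₀ = 470,817.2147 / (1+0.032)^7 = 470,817.2147 / 1.246688 = 377,654.3163

R$377,654.32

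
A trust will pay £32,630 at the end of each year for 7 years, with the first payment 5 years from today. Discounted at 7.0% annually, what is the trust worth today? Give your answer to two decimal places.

£134,157.04

PV at t=4 (ordinary 7-year annuity): 32630 × a(7|0.07) = 32630 × 5.389289 = 175,852.5132
PV₀ = 175,852.5132 / (1+0.07)^4 = 175,852.5132 / 1.310796 = 134,157.0403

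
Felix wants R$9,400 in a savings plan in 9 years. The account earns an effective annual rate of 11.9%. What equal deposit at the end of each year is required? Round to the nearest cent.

R$638.88

PMT = 9400 / ( [(1+0.119)^9 − 1] / 0.119 ) = 9400 / 14.713231 = 638.8807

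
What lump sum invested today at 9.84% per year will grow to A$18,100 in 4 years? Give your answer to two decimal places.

A$12,434.73

Discount factor = (1+0.0984)^(−4) = 0.687002; PV = 18,100 × 0.687002 = 12,434.7334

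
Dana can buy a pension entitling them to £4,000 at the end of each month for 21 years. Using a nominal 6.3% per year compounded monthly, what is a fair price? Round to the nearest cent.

With 12 periods per year: i = 0.00525, n = 252.
PV = 4000 × [1 − (1+0.00525)^(−252)] / 0.00525 = 4000 × 139.569825 = 558,279.3009

£558,279.30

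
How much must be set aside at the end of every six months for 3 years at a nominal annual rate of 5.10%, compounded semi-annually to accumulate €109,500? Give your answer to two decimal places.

€17,120.73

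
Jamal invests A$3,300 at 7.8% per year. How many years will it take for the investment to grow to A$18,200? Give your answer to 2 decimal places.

(1+i)^n = 18200/3300 = 5.51515, so n = ln 5.51515 / ln 1.078 = 22.7341 years

22.73 years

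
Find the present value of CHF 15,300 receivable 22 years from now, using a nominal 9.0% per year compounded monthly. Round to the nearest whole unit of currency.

CHF 2,128

With 12 periods per year: i = 0.0075, n = 264.
Discount factor = (1+0.0075)^(−264) = 0.139093; PV = 15,300 × 0.139093 = 2,128.1242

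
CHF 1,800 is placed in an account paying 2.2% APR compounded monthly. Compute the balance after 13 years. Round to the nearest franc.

CHF 2,395

Periodic rate i = 0.022/12 = 0.00183333; n = 13 × 12 = 156 periods.
FV = 1,800 × (1 + 0.00183333)^156 = 2,395.3391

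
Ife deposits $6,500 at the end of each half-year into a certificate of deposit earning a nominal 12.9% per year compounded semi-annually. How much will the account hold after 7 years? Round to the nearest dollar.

With 2 periods per year: i = 0.0645, n = 14.
FV = PMT · [(1+i)^n − 1] / i = 6500 · 21.690700 = 140,989.5468

$140,990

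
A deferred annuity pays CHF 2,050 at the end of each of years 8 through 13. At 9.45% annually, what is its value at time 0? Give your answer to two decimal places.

CHF 4,822.71

Value one period before first payment (t=7): 2050 × [1 − (1+0.0945)^(−6)] / 0.0945 = 2050 × 4.426365 = 9,074.0486
Discount back 7 years: 9,074.0486 × (1+0.0945)^(−7) = 9,074.0486 × 0.531483 = 4,822.7055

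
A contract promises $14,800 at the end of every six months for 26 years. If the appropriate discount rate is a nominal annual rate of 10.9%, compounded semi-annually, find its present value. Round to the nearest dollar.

$254,363

i = 0.109/2 = 0.0545 per half-year; n = 26·2 = 52.
Annuity factor a(52|0.0545) = 17.186691; PV = 14800 × 17.186691 = 254,363.0231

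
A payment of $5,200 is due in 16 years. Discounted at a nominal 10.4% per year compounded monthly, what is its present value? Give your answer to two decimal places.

$991.86

With 12 periods per year: i = 0.00866667, n = 192.
PV = FV·(1+i)^(−n) = 5,200 × 0.190743 = 991.8612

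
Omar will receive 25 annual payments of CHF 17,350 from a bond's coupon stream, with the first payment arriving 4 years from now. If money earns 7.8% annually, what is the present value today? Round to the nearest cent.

CHF 150,404.55

PV at t=3 (ordinary 25-year annuity): 17350 × a(25|0.078) = 17350 × 10.859699 = 188,415.7763
Discount back 3 years: 188,415.7763 × (1+0.078)^(−3) = 188,415.7763 × 0.798259 = 150,404.5524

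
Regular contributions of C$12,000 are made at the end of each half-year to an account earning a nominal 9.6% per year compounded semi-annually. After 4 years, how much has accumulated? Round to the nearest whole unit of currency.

C$113,773

Periodic rate i = 0.096/2 = 0.048; n = 4 × 2 = 8 periods.
FV = 12000 × [(1+0.048)^8 − 1] / 0.048 = 12000 × 9.481070 = 113,772.8393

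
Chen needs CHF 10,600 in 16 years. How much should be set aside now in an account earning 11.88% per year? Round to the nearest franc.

Discount factor = (1+0.1188)^(−16) = 0.165944; PV = 10,600 × 0.165944 = 1,759.0028

CHF 1,759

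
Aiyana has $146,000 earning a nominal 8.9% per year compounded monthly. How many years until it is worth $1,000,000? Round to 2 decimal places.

Periodic rate i = 0.089/12 = 0.00741667.
n = ln(1e+06/146000) / ln(1+0.00741667) = ln(6.84932) / 0.007389 = 260.3967 months
= 260.3967/12 years

21.70 years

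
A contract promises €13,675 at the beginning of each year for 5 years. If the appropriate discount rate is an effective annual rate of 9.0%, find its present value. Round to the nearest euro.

€57,978

PV = PMT · [1 − (1+i)^(−n)] / i × (1+i) = 13675 · 4.239720 = 57,978.1693
(Beginning-of-period payments → annuity-due factor ×(1+i).)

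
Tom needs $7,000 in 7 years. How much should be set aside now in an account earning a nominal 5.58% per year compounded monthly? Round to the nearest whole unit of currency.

Periodic rate i = 0.0558/12 = 0.00465; n = 7 × 12 = 84 periods.
PV = FV·(1+i)^(−n) = 7,000 × 0.677264 = 4,740.8455

$4,741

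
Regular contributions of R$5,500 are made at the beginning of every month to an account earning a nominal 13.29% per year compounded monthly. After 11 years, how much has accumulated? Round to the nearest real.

R$1,646,743

Periodic rate i = 0.1329/12 = 0.011075; n = 11 × 12 = 132 periods.
FV = PMT · [(1+i)^n − 1] / i × (1+i) = 5500 · 299.407753 = 1,646,742.6423
Payments are at the start of each period, so multiply by (1+i).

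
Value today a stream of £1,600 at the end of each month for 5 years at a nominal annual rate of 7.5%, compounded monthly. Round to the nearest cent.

With 12 periods per year: i = 0.00625, n = 60.
PV = PMT · [1 − (1+i)^(−n)] / i = 1600 · 49.905308 = 79,848.4931

£79,848.49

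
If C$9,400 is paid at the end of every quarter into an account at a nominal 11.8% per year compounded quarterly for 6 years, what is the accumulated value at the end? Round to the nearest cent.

C$321,589.23

With 4 periods per year: i = 0.0295, n = 24.
FV = PMT · [(1+i)^n − 1] / i = 9400 · 34.211621 = 321,589.2344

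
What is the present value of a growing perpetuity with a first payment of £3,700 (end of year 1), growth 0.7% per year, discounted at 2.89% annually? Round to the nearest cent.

PV = PMT / (i − g) = 3700 / (0.0289 − 0.007) = 3700 / 0.021900 = 168,949.7717

£168,949.77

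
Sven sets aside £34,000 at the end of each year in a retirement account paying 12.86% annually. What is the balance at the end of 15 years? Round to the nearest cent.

£1,358,689.49

Accumulation factor s(15|0.1286) = 39.961456; FV = 34000 × 39.961456 = 1,358,689.4912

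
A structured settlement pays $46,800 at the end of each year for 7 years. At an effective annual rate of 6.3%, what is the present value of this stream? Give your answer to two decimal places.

Annuity factor a(7|0.063) = 5.523344; PV = 46800 × 5.523344 = 258,492.4794

$258,492.48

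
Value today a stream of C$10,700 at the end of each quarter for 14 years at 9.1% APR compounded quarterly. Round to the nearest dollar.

i = 0.091/4 = 0.02275 per quarter; n = 14·4 = 56.
Annuity factor a(56|0.02275) = 31.484298; PV = 10700 × 31.484298 = 336,881.9869

C$336,882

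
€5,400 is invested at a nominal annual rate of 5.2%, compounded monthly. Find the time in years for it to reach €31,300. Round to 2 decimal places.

33.87 years

Periodic rate i = 0.052/12 = 0.00433333.
n = ln(31300/5400) / ln(1+0.00433333) = ln(5.79630) / 0.004324 = 406.3901 months
= 406.3901/12 years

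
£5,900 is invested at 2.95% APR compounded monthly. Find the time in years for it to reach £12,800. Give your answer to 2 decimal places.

Periodic rate i = 0.0295/12 = 0.00245833.
n = ln(12800/5900) / ln(1+0.00245833) = ln(2.16949) / 0.002455 = 315.4350 months
= 315.4350/12 years

26.29 years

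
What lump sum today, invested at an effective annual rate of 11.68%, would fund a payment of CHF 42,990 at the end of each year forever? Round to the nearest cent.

PV = PMT / i = 42990 / 0.1168 = 368,065.0685

CHF 368,065.07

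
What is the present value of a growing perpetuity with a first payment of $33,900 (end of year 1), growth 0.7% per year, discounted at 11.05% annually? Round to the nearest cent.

PV = D₁/(r − g) = 33900/(0.1105 − 0.007) = 327,536.2319

$327,536.23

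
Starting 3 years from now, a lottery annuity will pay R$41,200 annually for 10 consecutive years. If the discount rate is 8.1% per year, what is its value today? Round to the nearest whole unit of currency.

PV at t=2 (ordinary 10-year annuity): 41200 × a(10|0.081) = 41200 × 6.679921 = 275,212.7345
Discount back 2 years: 275,212.7345 × (1+0.081)^(−2) = 275,212.7345 × 0.855753 = 235,514.2217

R$235,514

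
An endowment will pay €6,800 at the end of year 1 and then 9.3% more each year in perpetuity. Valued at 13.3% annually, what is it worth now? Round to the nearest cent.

€170,000.00

PV = PMT / (i − g) = 6800 / (0.133 − 0.093) = 6800 / 0.040000 = 170,000.0000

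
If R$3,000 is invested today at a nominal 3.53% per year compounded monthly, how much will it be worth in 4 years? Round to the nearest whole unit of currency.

R$3,454

With 12 periods per year: i = 0.00294167, n = 48.
3,000 × (1+0.00294167)^48 = 3,000 × 1.151416 = 3,454.2488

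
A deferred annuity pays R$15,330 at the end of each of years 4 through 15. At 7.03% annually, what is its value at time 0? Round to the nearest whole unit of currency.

R$99,151

PV at t=3 (ordinary 12-year annuity): 15330 × a(12|0.0703) = 15330 × 7.930003 = 121,566.9423
PV₀ = 121,566.9423 / (1+0.0703)^3 = 121,566.9423 / 1.226074 = 99,151.4151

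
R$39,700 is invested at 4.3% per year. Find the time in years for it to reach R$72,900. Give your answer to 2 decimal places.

n = ln(72900/39700) / ln(1+0.043) = ln(1.83627) / 0.042101 = 14.4352 years

14.44 years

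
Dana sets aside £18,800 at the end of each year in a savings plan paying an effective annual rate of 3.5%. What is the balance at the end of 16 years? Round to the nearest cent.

£394,255.36

FV = 18800 × [(1+0.035)^16 − 1] / 0.035 = 18800 × 20.971030 = 394,255.3585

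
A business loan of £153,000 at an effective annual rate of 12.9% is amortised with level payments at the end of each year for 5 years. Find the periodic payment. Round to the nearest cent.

£43,394.04

Annuity-PV factor = 3.525830; PMT = 153000 / 3.525830 = 43,394.0365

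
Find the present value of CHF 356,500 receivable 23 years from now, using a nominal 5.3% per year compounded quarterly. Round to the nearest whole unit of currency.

With 4 periods per year: i = 0.01325, n = 92.
PV = FV·(1+i)^(−n) = 356,500 × 0.297901 = 106,201.6324

CHF 106,202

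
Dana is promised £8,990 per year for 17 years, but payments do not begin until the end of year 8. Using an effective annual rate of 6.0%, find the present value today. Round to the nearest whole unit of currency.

£62,642

Value one period before first payment (t=7): 8990 × [1 − (1+0.06)^(−17)] / 0.06 = 8990 × 10.477260 = 94,190.5646
Discount back 7 years: 94,190.5646 × (1+0.06)^(−7) = 94,190.5646 × 0.665057 = 62,642.1050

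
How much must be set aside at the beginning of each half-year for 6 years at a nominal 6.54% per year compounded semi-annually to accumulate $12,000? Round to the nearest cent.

i = 0.0654/2 = 0.0327 per half-year; n = 6·2 = 12.
PMT = 12000 / ( [(1+0.0327)^12 − 1] / 0.0327 × (1+i) ) = 12000 / 14.882955 = 806.2915

$806.29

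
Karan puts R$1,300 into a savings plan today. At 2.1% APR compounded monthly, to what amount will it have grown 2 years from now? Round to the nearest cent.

Periodic rate i = 0.021/12 = 0.00175; n = 2 × 12 = 24 periods.
FV = 1,300 × (1 + 0.00175)^24 = 1,355.7131

R$1,355.71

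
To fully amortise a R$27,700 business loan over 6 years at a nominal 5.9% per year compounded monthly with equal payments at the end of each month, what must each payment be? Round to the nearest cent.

i = 0.059/12 = 0.00491667 per month; n = 6·12 = 72.
Annuity-PV factor = 60.511720; PMT = 27700 / 60.511720 = 457.7626

R$457.76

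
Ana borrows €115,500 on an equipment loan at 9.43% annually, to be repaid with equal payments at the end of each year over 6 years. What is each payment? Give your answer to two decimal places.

PMT = 115500 / ( [1 − (1+0.0943)^(−6)] / 0.0943 ) = 115500 / 4.428985 = 26,078.2077

€26,078.21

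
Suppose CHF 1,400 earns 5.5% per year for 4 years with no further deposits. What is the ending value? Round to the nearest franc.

FV = 1,400 × (1 + 0.055)^4 = 1,734.3545

CHF 1,734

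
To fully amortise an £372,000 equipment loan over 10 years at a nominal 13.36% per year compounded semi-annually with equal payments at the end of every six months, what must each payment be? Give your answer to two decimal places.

With 2 periods per year: i = 0.0668, n = 20.
Annuity-PV factor = 10.862694; PMT = 372000 / 10.862694 = 34,245.6486

£34,245.65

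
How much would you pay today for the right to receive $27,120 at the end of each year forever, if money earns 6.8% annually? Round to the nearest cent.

$398,823.53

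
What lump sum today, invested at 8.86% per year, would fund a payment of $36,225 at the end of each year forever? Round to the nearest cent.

PV = PMT / i = 36225 / 0.0886 = 408,860.0451

$408,860.05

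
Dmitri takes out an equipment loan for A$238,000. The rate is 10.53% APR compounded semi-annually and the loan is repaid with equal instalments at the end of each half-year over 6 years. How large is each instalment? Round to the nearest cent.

Periodic rate i = 0.1053/2 = 0.05265; n = 6 × 2 = 12 periods.
PMT = 238000 / ( [1 − (1+0.05265)^(−12)] / 0.05265 ) = 238000 / 8.732258 = 27,255.2648

A$27,255.26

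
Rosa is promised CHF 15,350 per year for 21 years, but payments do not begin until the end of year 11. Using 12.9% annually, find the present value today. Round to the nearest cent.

Value one period before first payment (t=10): 15350 × [1 − (1+0.129)^(−21)] / 0.129 = 15350 × 7.145429 = 109,682.3293
PV₀ = 109,682.3293 / (1+0.129)^10 = 109,682.3293 / 3.364646 = 32,598.4722

CHF 32,598.47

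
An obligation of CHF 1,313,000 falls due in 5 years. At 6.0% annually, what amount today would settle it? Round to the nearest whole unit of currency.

CHF 981,150

PV = FV·(1+i)^(−n) = 1,313,000 × 0.747258 = 981,149.9810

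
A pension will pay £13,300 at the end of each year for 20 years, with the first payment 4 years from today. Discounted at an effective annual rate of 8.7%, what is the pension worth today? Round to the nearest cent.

Value one period before first payment (t=3): 13300 × [1 − (1+0.087)^(−20)] / 0.087 = 13300 × 9.327098 = 124,050.4089
PV₀ = 124,050.4089 / (1+0.087)^3 = 124,050.4089 / 1.284366 = 96,584.9742

£96,584.97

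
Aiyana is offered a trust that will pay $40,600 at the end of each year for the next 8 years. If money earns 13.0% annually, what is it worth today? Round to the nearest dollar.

$194,830

PV = PMT · [1 − (1+i)^(−n)] / i = 40600 · 4.798770 = 194,830.0740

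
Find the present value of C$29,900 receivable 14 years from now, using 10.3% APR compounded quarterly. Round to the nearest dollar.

With 4 periods per year: i = 0.02575, n = 56.
PV = 29,900 / (1 + 0.02575)^56 = 29,900 / 4.152651 = 7,200.2198

C$7,200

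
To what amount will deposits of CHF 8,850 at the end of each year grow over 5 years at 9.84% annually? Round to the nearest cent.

CHF 53,858.30

Accumulation factor s(5|0.0984) = 6.085683; FV = 8850 × 6.085683 = 53,858.2961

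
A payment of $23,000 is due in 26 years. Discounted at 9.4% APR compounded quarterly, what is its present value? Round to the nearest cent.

$2,053.96

i = 0.094/4 = 0.0235 per quarter; n = 26·4 = 104.
Discount factor = (1+0.0235)^(−104) = 0.089303; PV = 23,000 × 0.089303 = 2,053.9589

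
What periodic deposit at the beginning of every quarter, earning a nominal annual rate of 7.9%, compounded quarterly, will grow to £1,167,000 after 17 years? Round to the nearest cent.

£8,128.11

Periodic rate i = 0.079/4 = 0.01975; n = 17 × 4 = 68 periods.
FV-annuity factor × (1+i) = 143.575787; PMT = 1.167e+06 / 143.575787 = 8,128.1115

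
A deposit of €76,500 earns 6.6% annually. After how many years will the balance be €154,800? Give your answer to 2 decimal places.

11.03 years

(1+i)^n = 154800/76500 = 2.02353, so n = ln 2.02353 / ln 1.066 = 11.0281 years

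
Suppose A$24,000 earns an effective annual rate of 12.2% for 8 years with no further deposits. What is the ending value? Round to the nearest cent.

A$60,277.34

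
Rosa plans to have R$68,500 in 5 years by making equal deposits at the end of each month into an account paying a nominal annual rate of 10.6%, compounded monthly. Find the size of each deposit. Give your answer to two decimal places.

R$870.64

Periodic rate i = 0.106/12 = 0.00883333; n = 5 × 12 = 60 periods.
PMT = 68500 / ( [(1+0.00883333)^60 − 1] / 0.00883333 ) = 68500 / 78.677349 = 870.6445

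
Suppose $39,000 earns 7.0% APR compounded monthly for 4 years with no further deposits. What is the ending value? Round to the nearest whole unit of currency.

With 12 periods per year: i = 0.00583333, n = 48.
FV = PV·(1+i)^n = 39,000 × 1.322054 = 51,560.1012

$51,560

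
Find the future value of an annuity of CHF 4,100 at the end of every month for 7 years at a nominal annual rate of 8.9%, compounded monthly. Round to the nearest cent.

Periodic rate i = 0.089/12 = 0.00741667; n = 7 × 12 = 84 periods.
FV = PMT · [(1+i)^n − 1] / i = 4100 · 115.986301 = 475,543.8351

CHF 475,543.84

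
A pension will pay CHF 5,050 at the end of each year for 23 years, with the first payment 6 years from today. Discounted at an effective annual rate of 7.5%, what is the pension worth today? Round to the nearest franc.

CHF 38,014

Value one period before first payment (t=5): 5050 × [1 − (1+0.075)^(−23)] / 0.075 = 5050 × 10.806689 = 54,573.7810
PV₀ = 54,573.7810 / (1+0.075)^5 = 54,573.7810 / 1.435629 = 38,013.8383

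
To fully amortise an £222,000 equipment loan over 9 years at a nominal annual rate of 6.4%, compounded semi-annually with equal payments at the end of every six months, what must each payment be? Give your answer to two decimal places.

i = 0.064/2 = 0.032 per half-year; n = 9·2 = 18.
Annuity-PV factor = 13.523807; PMT = 222000 / 13.523807 = 16,415.4959

£16,415.50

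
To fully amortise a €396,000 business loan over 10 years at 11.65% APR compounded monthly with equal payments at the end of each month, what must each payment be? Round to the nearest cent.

Periodic rate i = 0.1165/12 = 0.00970833; n = 10 × 12 = 120 periods.
PMT = 396000 / ( [1 − (1+0.00970833)^(−120)] / 0.00970833 ) = 396000 / 70.693883 = 5,601.6162

€5,601.62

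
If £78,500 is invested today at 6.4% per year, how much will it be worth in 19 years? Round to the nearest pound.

£255,129

FV = PV·(1+i)^n = 78,500 × 3.250057 = 255,129.4472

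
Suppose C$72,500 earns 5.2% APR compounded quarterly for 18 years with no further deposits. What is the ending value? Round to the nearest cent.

C$183,746.08

With 4 periods per year: i = 0.013, n = 72.
FV = 72,500 × (1 + 0.013)^72 = 183,746.0757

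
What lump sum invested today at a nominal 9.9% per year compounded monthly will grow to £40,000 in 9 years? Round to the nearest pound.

Periodic rate i = 0.099/12 = 0.00825; n = 9 × 12 = 108 periods.
PV = FV·(1+i)^(−n) = 40,000 × 0.411748 = 16,469.9044

£16,470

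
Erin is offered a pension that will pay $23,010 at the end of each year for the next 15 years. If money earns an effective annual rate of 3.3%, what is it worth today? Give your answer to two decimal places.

PV = PMT · [1 − (1+i)^(−n)] / i = 23010 · 11.682963 = 268,824.9876

$268,824.99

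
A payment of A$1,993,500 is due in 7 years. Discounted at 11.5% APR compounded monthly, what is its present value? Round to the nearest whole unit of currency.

A$894,692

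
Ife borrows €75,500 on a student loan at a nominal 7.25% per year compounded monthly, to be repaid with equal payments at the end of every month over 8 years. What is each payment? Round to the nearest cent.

With 12 periods per year: i = 0.00604167, n = 96.
Annuity-PV factor = 72.682548; PMT = 75500 / 72.682548 = 1,038.7638

€1,038.76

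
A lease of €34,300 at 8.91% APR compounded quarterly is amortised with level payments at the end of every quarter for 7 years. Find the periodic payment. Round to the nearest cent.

€1,659.64

With 4 periods per year: i = 0.022275, n = 28.
Annuity-PV factor = 20.667163; PMT = 34300 / 20.667163 = 1,659.6375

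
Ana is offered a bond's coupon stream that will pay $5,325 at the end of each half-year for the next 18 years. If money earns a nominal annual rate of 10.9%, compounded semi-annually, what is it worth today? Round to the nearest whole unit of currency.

$83,244

With 2 periods per year: i = 0.0545, n = 36.
Annuity factor a(36|0.0545) = 15.632644; PV = 5325 × 15.632644 = 83,243.8317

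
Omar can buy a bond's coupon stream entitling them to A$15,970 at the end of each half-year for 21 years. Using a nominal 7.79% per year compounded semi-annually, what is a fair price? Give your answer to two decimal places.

Periodic rate i = 0.0779/2 = 0.03895; n = 21 × 2 = 42 periods.
PV = PMT · [1 − (1+i)^(−n)] / i = 15970 · 20.515513 = 327,632.7469

A$327,632.75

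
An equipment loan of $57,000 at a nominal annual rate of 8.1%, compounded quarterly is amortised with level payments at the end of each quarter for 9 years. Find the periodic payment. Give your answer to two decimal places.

$2,245.26

i = 0.081/4 = 0.02025 per quarter; n = 9·4 = 36.
Annuity-PV factor = 25.386805; PMT = 57000 / 25.386805 = 2,245.2609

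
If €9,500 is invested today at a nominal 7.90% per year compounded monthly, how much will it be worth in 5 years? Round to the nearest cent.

€14,083.41

With 12 periods per year: i = 0.00658333, n = 60.
9,500 × (1+0.00658333)^60 = 9,500 × 1.482464 = 14,083.4066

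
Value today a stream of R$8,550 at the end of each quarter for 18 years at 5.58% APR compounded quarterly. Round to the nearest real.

i = 0.0558/4 = 0.01395 per quarter; n = 18·4 = 72.
Annuity factor a(72|0.01395) = 45.246201; PV = 8550 × 45.246201 = 386,855.0226

R$386,855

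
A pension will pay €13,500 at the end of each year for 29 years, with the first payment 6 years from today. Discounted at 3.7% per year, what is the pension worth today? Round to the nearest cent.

Value one period before first payment (t=5): 13500 × [1 − (1+0.037)^(−29)] / 0.037 = 13500 × 17.603481 = 237,646.9980
PV₀ = 237,646.9980 / (1+0.037)^5 = 237,646.9980 / 1.199206 = 198,170.2926

€198,170.29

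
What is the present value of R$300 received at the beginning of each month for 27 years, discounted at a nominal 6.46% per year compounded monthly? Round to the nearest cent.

With 12 periods per year: i = 0.00538333, n = 324.
Annuity factor a(324|0.00538333) × (1+i) = 153.962911; PV = 300 × 153.962911 = 46,188.8734
(Beginning-of-period payments → annuity-due factor ×(1+i).)

R$46,188.87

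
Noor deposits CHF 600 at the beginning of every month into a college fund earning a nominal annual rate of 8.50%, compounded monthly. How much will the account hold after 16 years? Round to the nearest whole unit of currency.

i = 0.085/12 = 0.00708333 per month; n = 16·12 = 192.
FV = PMT · [(1+i)^n − 1] / i × (1+i) = 600 · 409.121252 = 245,472.7514
Payments are at the start of each period, so multiply by (1+i).

CHF 245,473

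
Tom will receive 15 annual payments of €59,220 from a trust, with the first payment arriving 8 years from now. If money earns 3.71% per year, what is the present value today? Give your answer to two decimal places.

€520,733.78

Value one period before first payment (t=7): 59220 × [1 − (1+0.0371)^(−15)] / 0.0371 = 59220 × 11.347280 = 671,985.9487
PV₀ = 671,985.9487 / (1+0.0371)^7 = 671,985.9487 / 1.290460 = 520,733.7810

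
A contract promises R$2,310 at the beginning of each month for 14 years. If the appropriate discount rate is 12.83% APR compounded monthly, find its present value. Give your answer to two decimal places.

R$181,785.91

With 12 periods per year: i = 0.0106917, n = 168.
PV = 2310 × [1 − (1+0.0106917)^(−168)] / 0.0106917 × (1+i) = 2310 × 78.695198 = 181,785.9085
Payments are at the start of each period, so multiply by (1+i).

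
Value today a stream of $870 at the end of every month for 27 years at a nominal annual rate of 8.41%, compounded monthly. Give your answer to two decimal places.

$111,220.04

Periodic rate i = 0.0841/12 = 0.00700833; n = 27 × 12 = 324 periods.
PV = 870 × [1 − (1+0.00700833)^(−324)] / 0.00700833 = 870 × 127.839127 = 111,220.0404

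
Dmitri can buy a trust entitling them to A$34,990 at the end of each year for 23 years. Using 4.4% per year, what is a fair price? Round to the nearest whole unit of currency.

A$499,848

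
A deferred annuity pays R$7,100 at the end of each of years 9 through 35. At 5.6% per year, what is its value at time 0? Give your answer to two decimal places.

Value one period before first payment (t=8): 7100 × [1 − (1+0.056)^(−27)] / 0.056 = 7100 × 13.756177 = 97,668.8548
Discount back 8 years: 97,668.8548 × (1+0.056)^(−8) = 97,668.8548 × 0.646679 = 63,160.3823

R$63,160.38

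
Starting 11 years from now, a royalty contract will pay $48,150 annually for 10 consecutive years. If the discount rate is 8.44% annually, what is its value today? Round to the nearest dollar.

Value one period before first payment (t=10): 48150 × [1 − (1+0.0844)^(−10)] / 0.0844 = 48150 × 6.578925 = 316,775.2625
Discount back 10 years: 316,775.2625 × (1+0.0844)^(−10) = 316,775.2625 × 0.444739 = 140,882.2148

$140,882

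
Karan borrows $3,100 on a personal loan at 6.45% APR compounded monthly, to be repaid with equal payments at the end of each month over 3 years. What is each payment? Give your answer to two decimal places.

Periodic rate i = 0.0645/12 = 0.005375; n = 3 × 12 = 36 periods.
Annuity-PV factor = 32.651728; PMT = 3100 / 32.651728 = 94.9414

$94.94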